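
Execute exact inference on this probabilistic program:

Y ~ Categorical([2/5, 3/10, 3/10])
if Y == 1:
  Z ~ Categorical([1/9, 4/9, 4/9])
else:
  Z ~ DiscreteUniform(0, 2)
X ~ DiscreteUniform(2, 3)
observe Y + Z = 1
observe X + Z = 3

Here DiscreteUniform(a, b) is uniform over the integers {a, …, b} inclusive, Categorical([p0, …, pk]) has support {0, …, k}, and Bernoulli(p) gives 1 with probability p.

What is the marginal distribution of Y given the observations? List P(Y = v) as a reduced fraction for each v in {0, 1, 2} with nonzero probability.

Enumerate traces; 2 have nonzero weight after conditioning:
  (Y=0, Z=1, X=2) weight 1/15
  (Y=1, Z=0, X=3) weight 1/60
Group by Y:
  weight(Y=0) = 1/15
  weight(Y=1) = 1/60
Total weight = 1/15 + 1/60 = 1/12
P(Y=0 | obs) = 1/15 / 1/12 = 4/5
P(Y=1 | obs) = 1/60 / 1/12 = 1/5

P(Y=0) = 4/5, P(Y=1) = 1/5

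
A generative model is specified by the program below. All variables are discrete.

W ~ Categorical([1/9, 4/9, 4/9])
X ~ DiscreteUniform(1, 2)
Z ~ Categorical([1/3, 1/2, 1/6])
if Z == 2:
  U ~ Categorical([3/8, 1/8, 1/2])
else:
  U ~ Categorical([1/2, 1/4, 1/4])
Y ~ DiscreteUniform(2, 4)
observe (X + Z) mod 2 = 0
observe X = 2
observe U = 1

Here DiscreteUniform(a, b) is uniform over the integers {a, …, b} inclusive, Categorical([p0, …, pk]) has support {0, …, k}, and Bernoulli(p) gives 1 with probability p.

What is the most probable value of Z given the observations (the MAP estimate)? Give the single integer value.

argmax_v P(Z = v | obs) = 0

Enumerate traces; 18 have nonzero weight after conditioning:
  (W=0, X=2, Z=0, U=1, Y=2) weight 1/648
  (W=0, X=2, Z=0, U=1, Y=3) weight 1/648
  (W=0, X=2, Z=0, U=1, Y=4) weight 1/648
  (W=0, X=2, Z=2, U=1, Y=2) weight 1/2592
  (W=0, X=2, Z=2, U=1, Y=3) weight 1/2592
  (W=0, X=2, Z=2, U=1, Y=4) weight 1/2592
  (W=1, X=2, Z=0, U=1, Y=2) weight 1/162
  (W=1, X=2, Z=0, U=1, Y=3) weight 1/162
  … 10 more
Group by Z:
  weight(Z=0) = 1/24
  weight(Z=2) = 1/96
Total weight = 1/24 + 1/96 = 5/96
P(Z=0 | obs) = 1/24 / 5/96 = 4/5
P(Z=2 | obs) = 1/96 / 5/96 = 1/5
argmax = 0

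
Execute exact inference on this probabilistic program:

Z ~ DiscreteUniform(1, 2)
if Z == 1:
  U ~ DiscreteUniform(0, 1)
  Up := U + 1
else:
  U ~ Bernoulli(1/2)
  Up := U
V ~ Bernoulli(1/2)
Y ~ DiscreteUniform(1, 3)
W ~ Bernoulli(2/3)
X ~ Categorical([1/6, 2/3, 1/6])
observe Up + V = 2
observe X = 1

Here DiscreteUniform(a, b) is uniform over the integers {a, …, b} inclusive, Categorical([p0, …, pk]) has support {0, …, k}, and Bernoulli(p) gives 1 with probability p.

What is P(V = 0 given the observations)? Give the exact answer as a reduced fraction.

P(V = 0 | obs) = 1/3

Enumerate traces; 18 have nonzero weight after conditioning:
  (Z=1, U=0, V=1, Y=1, W=0, X=1) weight 1/108
  (Z=1, U=0, V=1, Y=1, W=1, X=1) weight 1/54
  (Z=1, U=0, V=1, Y=2, W=0, X=1) weight 1/108
  (Z=1, U=0, V=1, Y=2, W=1, X=1) weight 1/54
  (Z=1, U=0, V=1, Y=3, W=0, X=1) weight 1/108
  (Z=1, U=0, V=1, Y=3, W=1, X=1) weight 1/54
  (Z=1, U=1, V=0, Y=1, W=0, X=1) weight 1/108
  (Z=1, U=1, V=0, Y=1, W=1, X=1) weight 1/54
  … 10 more
Group by V:
  weight(V=0) = 1/12
  weight(V=1) = 1/6
Total weight = 1/12 + 1/6 = 1/4
P(V=0 | obs) = 1/12 / 1/4 = 1/3
P(V=1 | obs) = 1/6 / 1/4 = 2/3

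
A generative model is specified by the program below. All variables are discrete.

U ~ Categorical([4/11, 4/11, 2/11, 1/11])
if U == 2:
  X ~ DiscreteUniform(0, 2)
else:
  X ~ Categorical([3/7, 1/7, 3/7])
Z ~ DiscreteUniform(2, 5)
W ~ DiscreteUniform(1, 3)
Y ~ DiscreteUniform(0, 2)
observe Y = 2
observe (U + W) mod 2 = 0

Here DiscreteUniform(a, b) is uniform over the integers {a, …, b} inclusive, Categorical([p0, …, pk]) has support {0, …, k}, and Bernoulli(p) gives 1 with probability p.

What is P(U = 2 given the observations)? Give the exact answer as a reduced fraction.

Enumerate traces; 72 have nonzero weight after conditioning:
  (U=0, X=0, Z=2, W=2, Y=2) weight 1/231
  (U=0, X=0, Z=3, W=2, Y=2) weight 1/231
  (U=0, X=0, Z=4, W=2, Y=2) weight 1/231
  (U=0, X=0, Z=5, W=2, Y=2) weight 1/231
  (U=0, X=1, Z=2, W=2, Y=2) weight 1/693
  (U=0, X=1, Z=3, W=2, Y=2) weight 1/693
  (U=0, X=1, Z=4, W=2, Y=2) weight 1/693
  (U=0, X=1, Z=5, W=2, Y=2) weight 1/693
  (U=1, X=0, Z=2, W=1, Y=2) weight 1/231
  (U=2, X=0, Z=2, W=2, Y=2) weight 1/594
  … 62 more
Group by U:
  weight(U=0) = 4/99
  weight(U=1) = 8/99
  weight(U=2) = 2/99
  weight(U=3) = 2/99
Total weight = 4/99 + 8/99 + 2/99 + 2/99 = 16/99
P(U=0 | obs) = 4/99 / 16/99 = 1/4
P(U=1 | obs) = 8/99 / 16/99 = 1/2
P(U=2 | obs) = 2/99 / 16/99 = 1/8
P(U=3 | obs) = 2/99 / 16/99 = 1/8

P(U = 2 | obs) = 1/8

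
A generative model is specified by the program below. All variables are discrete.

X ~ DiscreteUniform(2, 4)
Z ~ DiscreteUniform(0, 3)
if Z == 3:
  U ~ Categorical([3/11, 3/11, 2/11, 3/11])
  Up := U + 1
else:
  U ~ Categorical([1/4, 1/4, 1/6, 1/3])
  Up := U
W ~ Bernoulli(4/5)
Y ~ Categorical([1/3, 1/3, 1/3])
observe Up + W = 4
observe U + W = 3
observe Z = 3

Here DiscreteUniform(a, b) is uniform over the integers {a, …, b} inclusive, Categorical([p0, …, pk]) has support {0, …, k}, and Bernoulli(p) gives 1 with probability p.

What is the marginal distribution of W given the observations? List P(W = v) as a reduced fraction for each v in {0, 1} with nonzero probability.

P(W=0) = 3/11, P(W=1) = 8/11

Enumerate traces; 18 have nonzero weight after conditioning:
  (X=2, Z=3, U=2, W=1, Y=0) weight 2/495
  (X=2, Z=3, U=2, W=1, Y=1) weight 2/495
  (X=2, Z=3, U=2, W=1, Y=2) weight 2/495
  (X=2, Z=3, U=3, W=0, Y=0) weight 1/660
  (X=2, Z=3, U=3, W=0, Y=1) weight 1/660
  (X=2, Z=3, U=3, W=0, Y=2) weight 1/660
  (X=3, Z=3, U=2, W=1, Y=0) weight 2/495
  (X=3, Z=3, U=2, W=1, Y=1) weight 2/495
  … 10 more
Group by W:
  weight(W=0) = 3/220
  weight(W=1) = 2/55
Total weight = 3/220 + 2/55 = 1/20
P(W=0 | obs) = 3/220 / 1/20 = 3/11
P(W=1 | obs) = 2/55 / 1/20 = 8/11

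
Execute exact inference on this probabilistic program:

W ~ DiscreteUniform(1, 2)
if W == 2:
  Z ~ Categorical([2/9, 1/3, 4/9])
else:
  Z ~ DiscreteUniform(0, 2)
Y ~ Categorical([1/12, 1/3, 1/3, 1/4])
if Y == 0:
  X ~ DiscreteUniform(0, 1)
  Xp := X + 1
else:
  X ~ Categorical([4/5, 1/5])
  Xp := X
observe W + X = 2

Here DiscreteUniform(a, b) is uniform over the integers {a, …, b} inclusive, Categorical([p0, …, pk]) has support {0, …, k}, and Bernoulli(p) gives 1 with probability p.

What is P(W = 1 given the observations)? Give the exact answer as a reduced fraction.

P(W = 1 | obs) = 9/40

Enumerate traces; 24 have nonzero weight after conditioning:
  (W=1, Z=0, Y=0, X=1) weight 1/144
  (W=1, Z=0, Y=1, X=1) weight 1/90
  (W=1, Z=0, Y=2, X=1) weight 1/90
  (W=1, Z=0, Y=3, X=1) weight 1/120
  (W=1, Z=1, Y=0, X=1) weight 1/144
  (W=1, Z=1, Y=1, X=1) weight 1/90
  (W=1, Z=1, Y=2, X=1) weight 1/90
  (W=1, Z=1, Y=3, X=1) weight 1/120
  (W=2, Z=0, Y=0, X=0) weight 1/216
  … 15 more
Group by W:
  weight(W=1) = 9/80
  weight(W=2) = 31/80
Total weight = 9/80 + 31/80 = 1/2
P(W=1 | obs) = 9/80 / 1/2 = 9/40
P(W=2 | obs) = 31/80 / 1/2 = 31/40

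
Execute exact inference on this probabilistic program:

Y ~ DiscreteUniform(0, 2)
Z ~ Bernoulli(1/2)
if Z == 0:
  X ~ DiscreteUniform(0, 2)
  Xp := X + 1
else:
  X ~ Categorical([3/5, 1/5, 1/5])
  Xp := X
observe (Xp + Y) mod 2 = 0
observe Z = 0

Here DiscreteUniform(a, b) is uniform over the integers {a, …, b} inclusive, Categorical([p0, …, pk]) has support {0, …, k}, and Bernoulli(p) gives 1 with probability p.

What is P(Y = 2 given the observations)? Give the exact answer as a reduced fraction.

Enumerate traces; 4 have nonzero weight after conditioning:
  (Y=0, Z=0, X=1) weight 1/18
  (Y=1, Z=0, X=0) weight 1/18
  (Y=1, Z=0, X=2) weight 1/18
  (Y=2, Z=0, X=1) weight 1/18
Group by Y:
  weight(Y=0) = 1/18
  weight(Y=1) = 1/9
  weight(Y=2) = 1/18
Total weight = 1/18 + 1/9 + 1/18 = 2/9
P(Y=0 | obs) = 1/18 / 2/9 = 1/4
P(Y=1 | obs) = 1/9 / 2/9 = 1/2
P(Y=2 | obs) = 1/18 / 2/9 = 1/4

P(Y = 2 | obs) = 1/4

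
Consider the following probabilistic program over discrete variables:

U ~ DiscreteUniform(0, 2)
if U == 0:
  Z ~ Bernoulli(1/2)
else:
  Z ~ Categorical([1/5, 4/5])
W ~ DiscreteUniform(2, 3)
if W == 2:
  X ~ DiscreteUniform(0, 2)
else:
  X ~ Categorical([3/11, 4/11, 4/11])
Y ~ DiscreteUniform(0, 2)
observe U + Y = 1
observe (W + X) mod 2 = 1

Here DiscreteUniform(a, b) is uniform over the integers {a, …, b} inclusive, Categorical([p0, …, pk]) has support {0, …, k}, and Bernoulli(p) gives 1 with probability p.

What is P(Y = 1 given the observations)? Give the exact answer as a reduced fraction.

P(Y = 1 | obs) = 1/2

Enumerate traces; 12 have nonzero weight after conditioning:
  (U=0, Z=0, W=2, X=1, Y=1) weight 1/108
  (U=0, Z=0, W=3, X=0, Y=1) weight 1/132
  (U=0, Z=0, W=3, X=2, Y=1) weight 1/99
  (U=0, Z=1, W=2, X=1, Y=1) weight 1/108
  (U=0, Z=1, W=3, X=0, Y=1) weight 1/132
  (U=0, Z=1, W=3, X=2, Y=1) weight 1/99
  (U=1, Z=0, W=2, X=1, Y=0) weight 1/270
  (U=1, Z=0, W=3, X=0, Y=0) weight 1/330
  … 4 more
Group by Y:
  weight(Y=0) = 16/297
  weight(Y=1) = 16/297
Total weight = 16/297 + 16/297 = 32/297
P(Y=0 | obs) = 16/297 / 32/297 = 1/2
P(Y=1 | obs) = 16/297 / 32/297 = 1/2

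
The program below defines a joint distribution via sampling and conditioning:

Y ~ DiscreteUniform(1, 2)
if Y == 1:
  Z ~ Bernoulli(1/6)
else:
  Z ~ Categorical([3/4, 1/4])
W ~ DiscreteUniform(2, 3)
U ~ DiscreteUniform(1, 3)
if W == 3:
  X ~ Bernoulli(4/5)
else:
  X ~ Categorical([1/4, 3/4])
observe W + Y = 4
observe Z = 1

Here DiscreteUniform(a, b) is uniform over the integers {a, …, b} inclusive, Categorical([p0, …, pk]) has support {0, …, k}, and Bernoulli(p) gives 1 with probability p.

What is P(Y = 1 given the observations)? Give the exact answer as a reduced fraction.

Enumerate traces; 12 have nonzero weight after conditioning:
  (Y=1, Z=1, W=3, U=1, X=0) weight 1/360
  (Y=1, Z=1, W=3, U=1, X=1) weight 1/90
  (Y=1, Z=1, W=3, U=2, X=0) weight 1/360
  (Y=1, Z=1, W=3, U=2, X=1) weight 1/90
  (Y=1, Z=1, W=3, U=3, X=0) weight 1/360
  (Y=1, Z=1, W=3, U=3, X=1) weight 1/90
  (Y=2, Z=1, W=2, U=1, X=0) weight 1/192
  (Y=2, Z=1, W=2, U=1, X=1) weight 1/64
  … 4 more
Group by Y:
  weight(Y=1) = 1/24
  weight(Y=2) = 1/16
Total weight = 1/24 + 1/16 = 5/48
P(Y=1 | obs) = 1/24 / 5/48 = 2/5
P(Y=2 | obs) = 1/16 / 5/48 = 3/5

P(Y = 1 | obs) = 2/5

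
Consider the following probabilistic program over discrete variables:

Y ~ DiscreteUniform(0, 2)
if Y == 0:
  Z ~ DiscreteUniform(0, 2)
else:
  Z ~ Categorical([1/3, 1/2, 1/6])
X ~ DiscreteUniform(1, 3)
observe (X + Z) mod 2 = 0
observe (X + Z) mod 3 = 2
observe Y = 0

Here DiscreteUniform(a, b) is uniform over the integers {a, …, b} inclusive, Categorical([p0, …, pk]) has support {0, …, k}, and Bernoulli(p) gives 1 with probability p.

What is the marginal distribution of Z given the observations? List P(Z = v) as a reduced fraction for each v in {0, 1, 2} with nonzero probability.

Enumerate traces; 2 have nonzero weight after conditioning:
  (Y=0, Z=0, X=2) weight 1/27
  (Y=0, Z=1, X=1) weight 1/27
Group by Z:
  weight(Z=0) = 1/27
  weight(Z=1) = 1/27
Total weight = 1/27 + 1/27 = 2/27
P(Z=0 | obs) = 1/27 / 2/27 = 1/2
P(Z=1 | obs) = 1/27 / 2/27 = 1/2

P(Z=0) = 1/2, P(Z=1) = 1/2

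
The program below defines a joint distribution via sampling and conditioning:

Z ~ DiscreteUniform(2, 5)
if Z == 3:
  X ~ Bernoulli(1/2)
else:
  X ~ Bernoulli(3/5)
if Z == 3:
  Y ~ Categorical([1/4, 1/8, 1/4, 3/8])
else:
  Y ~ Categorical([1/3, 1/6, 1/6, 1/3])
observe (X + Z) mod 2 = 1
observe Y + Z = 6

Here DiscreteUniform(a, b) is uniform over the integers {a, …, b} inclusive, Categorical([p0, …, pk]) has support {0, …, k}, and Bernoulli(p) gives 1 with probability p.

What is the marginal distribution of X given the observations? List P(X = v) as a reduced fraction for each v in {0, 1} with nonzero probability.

P(X=0) = 61/85, P(X=1) = 24/85

Enumerate traces; 3 have nonzero weight after conditioning:
  (Z=3, X=0, Y=3) weight 3/64
  (Z=4, X=1, Y=2) weight 1/40
  (Z=5, X=0, Y=1) weight 1/60
Group by X:
  weight(X=0) = 61/960
  weight(X=1) = 1/40
Total weight = 61/960 + 1/40 = 17/192
P(X=0 | obs) = 61/960 / 17/192 = 61/85
P(X=1 | obs) = 1/40 / 17/192 = 24/85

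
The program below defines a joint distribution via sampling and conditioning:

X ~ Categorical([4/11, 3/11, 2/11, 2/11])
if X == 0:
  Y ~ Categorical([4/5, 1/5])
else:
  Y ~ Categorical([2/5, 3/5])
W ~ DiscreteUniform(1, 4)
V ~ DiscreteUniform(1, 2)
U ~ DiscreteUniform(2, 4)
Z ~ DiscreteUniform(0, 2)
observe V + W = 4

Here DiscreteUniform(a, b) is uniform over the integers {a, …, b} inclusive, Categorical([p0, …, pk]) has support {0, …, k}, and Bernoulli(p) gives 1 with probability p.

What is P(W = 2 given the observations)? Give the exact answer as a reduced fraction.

P(W = 2 | obs) = 1/2

Enumerate traces; 144 have nonzero weight after conditioning:
  (X=0, Y=0, W=2, V=2, U=2, Z=0) weight 2/495
  (X=0, Y=0, W=2, V=2, U=2, Z=1) weight 2/495
  (X=0, Y=0, W=2, V=2, U=2, Z=2) weight 2/495
  (X=0, Y=0, W=2, V=2, U=3, Z=0) weight 2/495
  (X=0, Y=0, W=2, V=2, U=3, Z=1) weight 2/495
  (X=0, Y=0, W=2, V=2, U=3, Z=2) weight 2/495
  (X=0, Y=0, W=2, V=2, U=4, Z=0) weight 2/495
  (X=0, Y=0, W=2, V=2, U=4, Z=1) weight 2/495
  (X=0, Y=0, W=3, V=1, U=2, Z=0) weight 2/495
  … 135 more
Group by W:
  weight(W=2) = 1/8
  weight(W=3) = 1/8
Total weight = 1/8 + 1/8 = 1/4
P(W=2 | obs) = 1/8 / 1/4 = 1/2
P(W=3 | obs) = 1/8 / 1/4 = 1/2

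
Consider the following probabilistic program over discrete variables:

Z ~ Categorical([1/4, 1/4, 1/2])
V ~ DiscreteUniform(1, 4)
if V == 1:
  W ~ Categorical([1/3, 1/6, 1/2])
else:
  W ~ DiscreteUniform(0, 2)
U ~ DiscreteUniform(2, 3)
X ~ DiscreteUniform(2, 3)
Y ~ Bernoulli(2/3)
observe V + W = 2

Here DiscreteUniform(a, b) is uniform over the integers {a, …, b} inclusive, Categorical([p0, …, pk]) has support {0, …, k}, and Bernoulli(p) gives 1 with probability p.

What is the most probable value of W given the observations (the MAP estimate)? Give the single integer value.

Enumerate traces; 48 have nonzero weight after conditioning:
  (Z=0, V=1, W=1, U=2, X=2, Y=0) weight 1/1152
  (Z=0, V=1, W=1, U=2, X=2, Y=1) weight 1/576
  (Z=0, V=1, W=1, U=2, X=3, Y=0) weight 1/1152
  (Z=0, V=1, W=1, U=2, X=3, Y=1) weight 1/576
  (Z=0, V=1, W=1, U=3, X=2, Y=0) weight 1/1152
  (Z=0, V=1, W=1, U=3, X=2, Y=1) weight 1/576
  (Z=0, V=1, W=1, U=3, X=3, Y=0) weight 1/1152
  (Z=0, V=1, W=1, U=3, X=3, Y=1) weight 1/576
  (Z=0, V=2, W=0, U=2, X=2, Y=0) weight 1/576
  … 39 more
Group by W:
  weight(W=0) = 1/12
  weight(W=1) = 1/24
Total weight = 1/12 + 1/24 = 1/8
P(W=0 | obs) = 1/12 / 1/8 = 2/3
P(W=1 | obs) = 1/24 / 1/8 = 1/3
argmax = 0

argmax_v P(W = v | obs) = 0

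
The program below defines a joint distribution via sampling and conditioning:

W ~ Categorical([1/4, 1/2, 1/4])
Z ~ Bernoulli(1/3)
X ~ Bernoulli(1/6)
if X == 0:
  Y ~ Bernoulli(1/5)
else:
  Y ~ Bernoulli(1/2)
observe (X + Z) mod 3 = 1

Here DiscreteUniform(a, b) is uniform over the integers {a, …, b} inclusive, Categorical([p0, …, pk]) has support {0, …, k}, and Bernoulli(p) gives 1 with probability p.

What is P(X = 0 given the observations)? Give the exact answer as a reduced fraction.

Enumerate traces; 12 have nonzero weight after conditioning:
  (W=0, Z=0, X=1, Y=0) weight 1/72
  (W=0, Z=0, X=1, Y=1) weight 1/72
  (W=0, Z=1, X=0, Y=0) weight 1/18
  (W=0, Z=1, X=0, Y=1) weight 1/72
  (W=1, Z=0, X=1, Y=0) weight 1/36
  (W=1, Z=0, X=1, Y=1) weight 1/36
  (W=1, Z=1, X=0, Y=0) weight 1/9
  (W=1, Z=1, X=0, Y=1) weight 1/36
  … 4 more
Group by X:
  weight(X=0) = 5/18
  weight(X=1) = 1/9
Total weight = 5/18 + 1/9 = 7/18
P(X=0 | obs) = 5/18 / 7/18 = 5/7
P(X=1 | obs) = 1/9 / 7/18 = 2/7

P(X = 0 | obs) = 5/7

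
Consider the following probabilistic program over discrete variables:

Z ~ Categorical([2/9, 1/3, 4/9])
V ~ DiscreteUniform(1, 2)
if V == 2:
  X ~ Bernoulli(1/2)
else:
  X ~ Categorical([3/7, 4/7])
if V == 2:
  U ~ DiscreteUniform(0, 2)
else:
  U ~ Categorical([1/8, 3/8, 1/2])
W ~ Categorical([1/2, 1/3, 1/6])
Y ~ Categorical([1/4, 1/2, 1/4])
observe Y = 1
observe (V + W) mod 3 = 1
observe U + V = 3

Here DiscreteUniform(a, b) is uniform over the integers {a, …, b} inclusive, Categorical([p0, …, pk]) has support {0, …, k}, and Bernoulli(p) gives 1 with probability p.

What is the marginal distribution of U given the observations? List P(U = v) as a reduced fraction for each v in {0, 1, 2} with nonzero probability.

Enumerate traces; 12 have nonzero weight after conditioning:
  (Z=0, V=1, X=0, U=2, W=0, Y=1) weight 1/168
  (Z=0, V=1, X=1, U=2, W=0, Y=1) weight 1/126
  (Z=0, V=2, X=0, U=1, W=2, Y=1) weight 1/648
  (Z=0, V=2, X=1, U=1, W=2, Y=1) weight 1/648
  (Z=1, V=1, X=0, U=2, W=0, Y=1) weight 1/112
  (Z=1, V=1, X=1, U=2, W=0, Y=1) weight 1/84
  (Z=1, V=2, X=0, U=1, W=2, Y=1) weight 1/432
  (Z=1, V=2, X=1, U=1, W=2, Y=1) weight 1/432
  … 4 more
Group by U:
  weight(U=1) = 1/72
  weight(U=2) = 1/16
Total weight = 1/72 + 1/16 = 11/144
P(U=1 | obs) = 1/72 / 11/144 = 2/11
P(U=2 | obs) = 1/16 / 11/144 = 9/11

P(U=1) = 2/11, P(U=2) = 9/11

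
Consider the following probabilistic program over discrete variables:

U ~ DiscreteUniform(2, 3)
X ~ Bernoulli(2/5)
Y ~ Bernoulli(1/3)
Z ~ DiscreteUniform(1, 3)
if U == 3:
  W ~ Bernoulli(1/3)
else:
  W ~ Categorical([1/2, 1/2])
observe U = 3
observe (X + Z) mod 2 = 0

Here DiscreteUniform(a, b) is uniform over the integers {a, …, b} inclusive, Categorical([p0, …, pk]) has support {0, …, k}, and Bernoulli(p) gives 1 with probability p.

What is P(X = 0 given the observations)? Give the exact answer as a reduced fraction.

Enumerate traces; 12 have nonzero weight after conditioning:
  (U=3, X=0, Y=0, Z=2, W=0) weight 2/45
  (U=3, X=0, Y=0, Z=2, W=1) weight 1/45
  (U=3, X=0, Y=1, Z=2, W=0) weight 1/45
  (U=3, X=0, Y=1, Z=2, W=1) weight 1/90
  (U=3, X=1, Y=0, Z=1, W=0) weight 4/135
  (U=3, X=1, Y=0, Z=1, W=1) weight 2/135
  (U=3, X=1, Y=0, Z=3, W=0) weight 4/135
  (U=3, X=1, Y=0, Z=3, W=1) weight 2/135
  … 4 more
Group by X:
  weight(X=0) = 1/10
  weight(X=1) = 2/15
Total weight = 1/10 + 2/15 = 7/30
P(X=0 | obs) = 1/10 / 7/30 = 3/7
P(X=1 | obs) = 2/15 / 7/30 = 4/7

P(X = 0 | obs) = 3/7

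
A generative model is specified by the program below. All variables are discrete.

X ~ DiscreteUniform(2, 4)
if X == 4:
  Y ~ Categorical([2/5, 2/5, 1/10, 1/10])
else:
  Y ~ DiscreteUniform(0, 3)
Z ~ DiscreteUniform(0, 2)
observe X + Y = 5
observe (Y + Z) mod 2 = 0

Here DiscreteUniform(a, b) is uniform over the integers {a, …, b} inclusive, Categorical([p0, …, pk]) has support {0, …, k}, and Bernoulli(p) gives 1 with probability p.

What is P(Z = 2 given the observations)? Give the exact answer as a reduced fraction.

P(Z = 2 | obs) = 5/23

Enumerate traces; 4 have nonzero weight after conditioning:
  (X=2, Y=3, Z=1) weight 1/36
  (X=3, Y=2, Z=0) weight 1/36
  (X=3, Y=2, Z=2) weight 1/36
  (X=4, Y=1, Z=1) weight 2/45
Group by Z:
  weight(Z=0) = 1/36
  weight(Z=1) = 13/180
  weight(Z=2) = 1/36
Total weight = 1/36 + 13/180 + 1/36 = 23/180
P(Z=0 | obs) = 1/36 / 23/180 = 5/23
P(Z=1 | obs) = 13/180 / 23/180 = 13/23
P(Z=2 | obs) = 1/36 / 23/180 = 5/23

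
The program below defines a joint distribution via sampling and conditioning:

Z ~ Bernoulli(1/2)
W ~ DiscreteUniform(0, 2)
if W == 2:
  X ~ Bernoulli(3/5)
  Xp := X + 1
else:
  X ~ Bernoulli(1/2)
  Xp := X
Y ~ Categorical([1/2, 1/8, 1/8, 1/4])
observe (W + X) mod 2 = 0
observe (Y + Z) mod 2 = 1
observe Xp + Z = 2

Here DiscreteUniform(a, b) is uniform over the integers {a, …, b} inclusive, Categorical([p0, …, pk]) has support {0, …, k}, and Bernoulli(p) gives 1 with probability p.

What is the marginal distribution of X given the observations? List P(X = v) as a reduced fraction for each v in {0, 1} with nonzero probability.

Enumerate traces; 4 have nonzero weight after conditioning:
  (Z=1, W=1, X=1, Y=0) weight 1/24
  (Z=1, W=1, X=1, Y=2) weight 1/96
  (Z=1, W=2, X=0, Y=0) weight 1/30
  (Z=1, W=2, X=0, Y=2) weight 1/120
Group by X:
  weight(X=0) = 1/24
  weight(X=1) = 5/96
Total weight = 1/24 + 5/96 = 3/32
P(X=0 | obs) = 1/24 / 3/32 = 4/9
P(X=1 | obs) = 5/96 / 3/32 = 5/9

P(X=0) = 4/9, P(X=1) = 5/9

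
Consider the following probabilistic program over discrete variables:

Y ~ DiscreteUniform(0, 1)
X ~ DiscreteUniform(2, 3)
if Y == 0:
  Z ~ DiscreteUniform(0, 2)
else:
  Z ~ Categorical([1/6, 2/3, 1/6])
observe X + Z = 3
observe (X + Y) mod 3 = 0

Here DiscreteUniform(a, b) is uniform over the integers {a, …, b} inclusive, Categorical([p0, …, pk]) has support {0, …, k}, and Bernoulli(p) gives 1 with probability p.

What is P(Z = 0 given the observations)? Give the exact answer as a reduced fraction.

P(Z = 0 | obs) = 1/3

Enumerate traces; 2 have nonzero weight after conditioning:
  (Y=0, X=3, Z=0) weight 1/12
  (Y=1, X=2, Z=1) weight 1/6
Group by Z:
  weight(Z=0) = 1/12
  weight(Z=1) = 1/6
Total weight = 1/12 + 1/6 = 1/4
P(Z=0 | obs) = 1/12 / 1/4 = 1/3
P(Z=1 | obs) = 1/6 / 1/4 = 2/3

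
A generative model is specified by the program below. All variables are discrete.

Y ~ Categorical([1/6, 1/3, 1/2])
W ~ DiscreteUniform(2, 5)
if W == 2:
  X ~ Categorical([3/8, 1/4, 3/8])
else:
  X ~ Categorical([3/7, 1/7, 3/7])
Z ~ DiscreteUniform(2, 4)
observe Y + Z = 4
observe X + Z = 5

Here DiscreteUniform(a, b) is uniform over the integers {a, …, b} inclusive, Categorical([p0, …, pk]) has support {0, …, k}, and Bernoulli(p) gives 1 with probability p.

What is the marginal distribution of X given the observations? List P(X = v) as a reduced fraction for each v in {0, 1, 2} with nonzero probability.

Enumerate traces; 8 have nonzero weight after conditioning:
  (Y=0, W=2, X=1, Z=4) weight 1/288
  (Y=0, W=3, X=1, Z=4) weight 1/504
  (Y=0, W=4, X=1, Z=4) weight 1/504
  (Y=0, W=5, X=1, Z=4) weight 1/504
  (Y=1, W=2, X=2, Z=3) weight 1/96
  (Y=1, W=3, X=2, Z=3) weight 1/84
  (Y=1, W=4, X=2, Z=3) weight 1/84
  (Y=1, W=5, X=2, Z=3) weight 1/84
Group by X:
  weight(X=1) = 19/2016
  weight(X=2) = 31/672
Total weight = 19/2016 + 31/672 = 1/18
P(X=1 | obs) = 19/2016 / 1/18 = 19/112
P(X=2 | obs) = 31/672 / 1/18 = 93/112

P(X=1) = 19/112, P(X=2) = 93/112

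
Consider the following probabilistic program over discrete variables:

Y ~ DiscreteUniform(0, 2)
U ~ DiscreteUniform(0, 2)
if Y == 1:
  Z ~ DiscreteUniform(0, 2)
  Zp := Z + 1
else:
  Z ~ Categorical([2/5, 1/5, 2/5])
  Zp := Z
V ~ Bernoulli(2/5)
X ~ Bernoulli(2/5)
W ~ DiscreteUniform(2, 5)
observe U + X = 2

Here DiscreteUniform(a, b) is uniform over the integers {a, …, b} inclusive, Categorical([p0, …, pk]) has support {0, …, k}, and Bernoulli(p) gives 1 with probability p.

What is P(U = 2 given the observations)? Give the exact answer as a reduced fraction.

Enumerate traces; 144 have nonzero weight after conditioning:
  (Y=0, U=1, Z=0, V=0, X=1, W=2) weight 1/375
  (Y=0, U=1, Z=0, V=0, X=1, W=3) weight 1/375
  (Y=0, U=1, Z=0, V=0, X=1, W=4) weight 1/375
  (Y=0, U=1, Z=0, V=0, X=1, W=5) weight 1/375
  (Y=0, U=1, Z=0, V=1, X=1, W=2) weight 2/1125
  (Y=0, U=1, Z=0, V=1, X=1, W=3) weight 2/1125
  (Y=0, U=1, Z=0, V=1, X=1, W=4) weight 2/1125
  (Y=0, U=1, Z=0, V=1, X=1, W=5) weight 2/1125
  (Y=0, U=2, Z=0, V=0, X=0, W=2) weight 1/250
  … 135 more
Group by U:
  weight(U=1) = 2/15
  weight(U=2) = 1/5
Total weight = 2/15 + 1/5 = 1/3
P(U=1 | obs) = 2/15 / 1/3 = 2/5
P(U=2 | obs) = 1/5 / 1/3 = 3/5

P(U = 2 | obs) = 3/5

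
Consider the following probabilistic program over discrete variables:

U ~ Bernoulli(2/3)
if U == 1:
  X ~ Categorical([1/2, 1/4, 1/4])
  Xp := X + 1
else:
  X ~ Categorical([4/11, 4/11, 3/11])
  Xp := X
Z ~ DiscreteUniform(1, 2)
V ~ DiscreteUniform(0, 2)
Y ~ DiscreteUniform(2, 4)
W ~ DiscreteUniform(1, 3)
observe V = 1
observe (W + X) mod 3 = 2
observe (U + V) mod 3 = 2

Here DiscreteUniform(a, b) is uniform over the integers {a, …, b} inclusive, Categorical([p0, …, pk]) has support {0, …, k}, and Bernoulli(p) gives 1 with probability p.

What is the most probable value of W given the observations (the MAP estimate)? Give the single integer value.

argmax_v P(W = v | obs) = 2

Enumerate traces; 18 have nonzero weight after conditioning:
  (U=1, X=0, Z=1, V=1, Y=2, W=2) weight 1/162
  (U=1, X=0, Z=1, V=1, Y=3, W=2) weight 1/162
  (U=1, X=0, Z=1, V=1, Y=4, W=2) weight 1/162
  (U=1, X=0, Z=2, V=1, Y=2, W=2) weight 1/162
  (U=1, X=0, Z=2, V=1, Y=3, W=2) weight 1/162
  (U=1, X=0, Z=2, V=1, Y=4, W=2) weight 1/162
  (U=1, X=1, Z=1, V=1, Y=2, W=1) weight 1/324
  (U=1, X=1, Z=1, V=1, Y=3, W=1) weight 1/324
  (U=1, X=2, Z=1, V=1, Y=2, W=3) weight 1/324
  … 9 more
Group by W:
  weight(W=1) = 1/54
  weight(W=2) = 1/27
  weight(W=3) = 1/54
Total weight = 1/54 + 1/27 + 1/54 = 2/27
P(W=1 | obs) = 1/54 / 2/27 = 1/4
P(W=2 | obs) = 1/27 / 2/27 = 1/2
P(W=3 | obs) = 1/54 / 2/27 = 1/4
argmax = 2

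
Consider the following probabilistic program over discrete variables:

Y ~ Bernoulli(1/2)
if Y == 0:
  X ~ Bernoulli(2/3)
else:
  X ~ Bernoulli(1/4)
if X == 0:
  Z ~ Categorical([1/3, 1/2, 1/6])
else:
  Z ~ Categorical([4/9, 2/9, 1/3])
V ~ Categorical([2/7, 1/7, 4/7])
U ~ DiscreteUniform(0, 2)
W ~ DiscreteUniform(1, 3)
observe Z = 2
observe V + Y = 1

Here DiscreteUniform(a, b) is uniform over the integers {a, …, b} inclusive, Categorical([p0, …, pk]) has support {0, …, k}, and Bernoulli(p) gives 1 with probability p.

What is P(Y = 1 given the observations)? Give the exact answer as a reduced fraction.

P(Y = 1 | obs) = 3/5

Enumerate traces; 36 have nonzero weight after conditioning:
  (Y=0, X=0, Z=2, V=1, U=0, W=1) weight 1/2268
  (Y=0, X=0, Z=2, V=1, U=0, W=2) weight 1/2268
  (Y=0, X=0, Z=2, V=1, U=0, W=3) weight 1/2268
  (Y=0, X=0, Z=2, V=1, U=1, W=1) weight 1/2268
  (Y=0, X=0, Z=2, V=1, U=1, W=2) weight 1/2268
  (Y=0, X=0, Z=2, V=1, U=1, W=3) weight 1/2268
  (Y=0, X=0, Z=2, V=1, U=2, W=1) weight 1/2268
  (Y=0, X=0, Z=2, V=1, U=2, W=2) weight 1/2268
  (Y=1, X=0, Z=2, V=0, U=0, W=1) weight 1/504
  … 27 more
Group by Y:
  weight(Y=0) = 5/252
  weight(Y=1) = 5/168
Total weight = 5/252 + 5/168 = 25/504
P(Y=0 | obs) = 5/252 / 25/504 = 2/5
P(Y=1 | obs) = 5/168 / 25/504 = 3/5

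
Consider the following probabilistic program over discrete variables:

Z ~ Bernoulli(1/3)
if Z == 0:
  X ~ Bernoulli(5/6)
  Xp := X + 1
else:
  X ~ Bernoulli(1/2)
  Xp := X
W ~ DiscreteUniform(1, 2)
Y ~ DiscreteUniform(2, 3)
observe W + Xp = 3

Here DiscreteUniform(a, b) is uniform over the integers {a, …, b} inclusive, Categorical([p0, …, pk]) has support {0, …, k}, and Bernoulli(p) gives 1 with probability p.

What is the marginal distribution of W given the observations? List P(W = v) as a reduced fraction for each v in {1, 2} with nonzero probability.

Enumerate traces; 6 have nonzero weight after conditioning:
  (Z=0, X=0, W=2, Y=2) weight 1/36
  (Z=0, X=0, W=2, Y=3) weight 1/36
  (Z=0, X=1, W=1, Y=2) weight 5/36
  (Z=0, X=1, W=1, Y=3) weight 5/36
  (Z=1, X=1, W=2, Y=2) weight 1/24
  (Z=1, X=1, W=2, Y=3) weight 1/24
Group by W:
  weight(W=1) = 5/18
  weight(W=2) = 5/36
Total weight = 5/18 + 5/36 = 5/12
P(W=1 | obs) = 5/18 / 5/12 = 2/3
P(W=2 | obs) = 5/36 / 5/12 = 1/3

P(W=1) = 2/3, P(W=2) = 1/3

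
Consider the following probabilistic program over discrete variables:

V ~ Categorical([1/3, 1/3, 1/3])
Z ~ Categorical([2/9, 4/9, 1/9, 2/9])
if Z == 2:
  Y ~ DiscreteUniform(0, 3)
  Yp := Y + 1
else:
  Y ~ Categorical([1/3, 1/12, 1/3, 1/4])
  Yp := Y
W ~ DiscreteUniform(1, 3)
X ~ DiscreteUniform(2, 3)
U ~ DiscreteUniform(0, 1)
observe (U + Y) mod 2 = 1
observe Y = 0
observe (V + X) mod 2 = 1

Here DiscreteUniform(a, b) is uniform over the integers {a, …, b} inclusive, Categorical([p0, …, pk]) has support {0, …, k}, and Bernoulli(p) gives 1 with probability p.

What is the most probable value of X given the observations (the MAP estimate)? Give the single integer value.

argmax_v P(X = v | obs) = 3

Enumerate traces; 36 have nonzero weight after conditioning:
  (V=0, Z=0, Y=0, W=1, X=3, U=1) weight 1/486
  (V=0, Z=0, Y=0, W=2, X=3, U=1) weight 1/486
  (V=0, Z=0, Y=0, W=3, X=3, U=1) weight 1/486
  (V=0, Z=1, Y=0, W=1, X=3, U=1) weight 1/243
  (V=0, Z=1, Y=0, W=2, X=3, U=1) weight 1/243
  (V=0, Z=1, Y=0, W=3, X=3, U=1) weight 1/243
  (V=0, Z=2, Y=0, W=1, X=3, U=1) weight 1/1296
  (V=0, Z=2, Y=0, W=2, X=3, U=1) weight 1/1296
  (V=1, Z=0, Y=0, W=1, X=2, U=1) weight 1/486
  … 27 more
Group by X:
  weight(X=2) = 35/1296
  weight(X=3) = 35/648
Total weight = 35/1296 + 35/648 = 35/432
P(X=2 | obs) = 35/1296 / 35/432 = 1/3
P(X=3 | obs) = 35/648 / 35/432 = 2/3
argmax = 3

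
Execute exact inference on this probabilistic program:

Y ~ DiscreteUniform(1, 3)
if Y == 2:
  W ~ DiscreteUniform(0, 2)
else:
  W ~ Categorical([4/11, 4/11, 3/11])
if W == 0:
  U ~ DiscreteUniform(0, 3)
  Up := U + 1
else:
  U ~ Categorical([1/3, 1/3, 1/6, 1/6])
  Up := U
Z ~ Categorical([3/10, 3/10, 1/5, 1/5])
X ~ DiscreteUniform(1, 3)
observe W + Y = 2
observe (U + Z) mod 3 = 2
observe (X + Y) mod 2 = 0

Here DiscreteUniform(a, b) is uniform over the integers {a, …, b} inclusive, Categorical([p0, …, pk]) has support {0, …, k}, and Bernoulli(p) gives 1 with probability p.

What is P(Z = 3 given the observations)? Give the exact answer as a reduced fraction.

P(Z = 3 | obs) = 27/202

Enumerate traces; 15 have nonzero weight after conditioning:
  (Y=1, W=1, U=0, Z=2, X=1) weight 4/1485
  (Y=1, W=1, U=0, Z=2, X=3) weight 4/1485
  (Y=1, W=1, U=1, Z=1, X=1) weight 2/495
  (Y=1, W=1, U=1, Z=1, X=3) weight 2/495
  (Y=1, W=1, U=2, Z=0, X=1) weight 1/495
  (Y=1, W=1, U=2, Z=0, X=3) weight 1/495
  (Y=1, W=1, U=2, Z=3, X=1) weight 2/1485
  (Y=1, W=1, U=2, Z=3, X=3) weight 2/1485
  … 7 more
Group by Z:
  weight(Z=0) = 3/440
  weight(Z=1) = 43/3960
  weight(Z=2) = 7/594
  weight(Z=3) = 1/220
Total weight = 3/440 + 43/3960 + 7/594 + 1/220 = 101/2970
P(Z=0 | obs) = 3/440 / 101/2970 = 81/404
P(Z=1 | obs) = 43/3960 / 101/2970 = 129/404
P(Z=2 | obs) = 7/594 / 101/2970 = 35/101
P(Z=3 | obs) = 1/220 / 101/2970 = 27/202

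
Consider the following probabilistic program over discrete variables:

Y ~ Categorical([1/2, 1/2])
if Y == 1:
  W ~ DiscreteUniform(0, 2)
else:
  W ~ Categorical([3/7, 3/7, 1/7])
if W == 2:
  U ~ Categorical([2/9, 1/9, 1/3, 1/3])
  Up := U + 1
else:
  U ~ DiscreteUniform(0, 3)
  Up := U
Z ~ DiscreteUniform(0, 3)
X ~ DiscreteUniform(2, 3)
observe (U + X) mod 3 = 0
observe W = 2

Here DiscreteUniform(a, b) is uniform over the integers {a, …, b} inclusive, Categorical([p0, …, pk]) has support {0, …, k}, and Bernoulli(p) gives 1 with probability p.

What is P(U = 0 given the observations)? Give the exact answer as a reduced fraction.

P(U = 0 | obs) = 1/3

Enumerate traces; 24 have nonzero weight after conditioning:
  (Y=0, W=2, U=0, Z=0, X=3) weight 1/504
  (Y=0, W=2, U=0, Z=1, X=3) weight 1/504
  (Y=0, W=2, U=0, Z=2, X=3) weight 1/504
  (Y=0, W=2, U=0, Z=3, X=3) weight 1/504
  (Y=0, W=2, U=1, Z=0, X=2) weight 1/1008
  (Y=0, W=2, U=1, Z=1, X=2) weight 1/1008
  (Y=0, W=2, U=1, Z=2, X=2) weight 1/1008
  (Y=0, W=2, U=1, Z=3, X=2) weight 1/1008
  (Y=0, W=2, U=3, Z=0, X=3) weight 1/336
  … 15 more
Group by U:
  weight(U=0) = 5/189
  weight(U=1) = 5/378
  weight(U=3) = 5/126
Total weight = 5/189 + 5/378 + 5/126 = 5/63
P(U=0 | obs) = 5/189 / 5/63 = 1/3
P(U=1 | obs) = 5/378 / 5/63 = 1/6
P(U=3 | obs) = 5/126 / 5/63 = 1/2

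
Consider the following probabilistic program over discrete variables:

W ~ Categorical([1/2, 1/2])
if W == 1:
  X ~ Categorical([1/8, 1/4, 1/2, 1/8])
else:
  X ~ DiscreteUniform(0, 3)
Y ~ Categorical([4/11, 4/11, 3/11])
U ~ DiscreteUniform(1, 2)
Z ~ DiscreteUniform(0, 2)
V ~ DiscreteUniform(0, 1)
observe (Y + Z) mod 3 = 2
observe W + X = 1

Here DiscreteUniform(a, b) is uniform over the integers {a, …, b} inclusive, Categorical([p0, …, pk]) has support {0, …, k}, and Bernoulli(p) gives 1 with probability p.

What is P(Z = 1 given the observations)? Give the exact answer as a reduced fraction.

P(Z = 1 | obs) = 4/11

Enumerate traces; 24 have nonzero weight after conditioning:
  (W=0, X=1, Y=0, U=1, Z=2, V=0) weight 1/264
  (W=0, X=1, Y=0, U=1, Z=2, V=1) weight 1/264
  (W=0, X=1, Y=0, U=2, Z=2, V=0) weight 1/264
  (W=0, X=1, Y=0, U=2, Z=2, V=1) weight 1/264
  (W=0, X=1, Y=1, U=1, Z=1, V=0) weight 1/264
  (W=0, X=1, Y=1, U=1, Z=1, V=1) weight 1/264
  (W=0, X=1, Y=1, U=2, Z=1, V=0) weight 1/264
  (W=0, X=1, Y=1, U=2, Z=1, V=1) weight 1/264
  (W=0, X=1, Y=2, U=1, Z=0, V=0) weight 1/352
  … 15 more
Group by Z:
  weight(Z=0) = 3/176
  weight(Z=1) = 1/44
  weight(Z=2) = 1/44
Total weight = 3/176 + 1/44 + 1/44 = 1/16
P(Z=0 | obs) = 3/176 / 1/16 = 3/11
P(Z=1 | obs) = 1/44 / 1/16 = 4/11
P(Z=2 | obs) = 1/44 / 1/16 = 4/11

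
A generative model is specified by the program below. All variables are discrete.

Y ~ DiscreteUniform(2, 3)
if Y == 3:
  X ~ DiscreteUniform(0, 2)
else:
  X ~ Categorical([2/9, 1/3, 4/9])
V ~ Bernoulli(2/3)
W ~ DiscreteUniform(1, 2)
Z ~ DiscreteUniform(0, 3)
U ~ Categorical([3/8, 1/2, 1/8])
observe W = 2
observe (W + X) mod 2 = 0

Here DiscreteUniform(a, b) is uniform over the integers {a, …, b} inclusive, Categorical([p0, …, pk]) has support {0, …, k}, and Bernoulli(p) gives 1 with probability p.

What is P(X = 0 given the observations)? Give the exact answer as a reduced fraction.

Enumerate traces; 96 have nonzero weight after conditioning:
  (Y=2, X=0, V=0, W=2, Z=0, U=0) weight 1/576
  (Y=2, X=0, V=0, W=2, Z=0, U=1) weight 1/432
  (Y=2, X=0, V=0, W=2, Z=0, U=2) weight 1/1728
  (Y=2, X=0, V=0, W=2, Z=1, U=0) weight 1/576
  (Y=2, X=0, V=0, W=2, Z=1, U=1) weight 1/432
  (Y=2, X=0, V=0, W=2, Z=1, U=2) weight 1/1728
  (Y=2, X=0, V=0, W=2, Z=2, U=0) weight 1/576
  (Y=2, X=0, V=0, W=2, Z=2, U=1) weight 1/432
  (Y=2, X=2, V=0, W=2, Z=0, U=0) weight 1/288
  … 87 more
Group by X:
  weight(X=0) = 5/36
  weight(X=2) = 7/36
Total weight = 5/36 + 7/36 = 1/3
P(X=0 | obs) = 5/36 / 1/3 = 5/12
P(X=2 | obs) = 7/36 / 1/3 = 7/12

P(X = 0 | obs) = 5/12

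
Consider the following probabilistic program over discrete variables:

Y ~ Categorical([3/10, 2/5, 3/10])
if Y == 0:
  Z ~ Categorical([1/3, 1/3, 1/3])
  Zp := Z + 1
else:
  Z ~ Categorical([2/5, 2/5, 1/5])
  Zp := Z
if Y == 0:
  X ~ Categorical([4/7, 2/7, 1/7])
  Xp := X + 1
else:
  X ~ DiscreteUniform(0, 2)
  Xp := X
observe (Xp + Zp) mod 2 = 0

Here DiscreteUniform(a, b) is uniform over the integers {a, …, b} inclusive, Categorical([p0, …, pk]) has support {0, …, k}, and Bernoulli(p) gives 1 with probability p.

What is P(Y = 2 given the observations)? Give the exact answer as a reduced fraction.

Enumerate traces; 15 have nonzero weight after conditioning:
  (Y=0, Z=0, X=0) weight 2/35
  (Y=0, Z=0, X=2) weight 1/70
  (Y=0, Z=1, X=1) weight 1/35
  (Y=0, Z=2, X=0) weight 2/35
  (Y=0, Z=2, X=2) weight 1/70
  (Y=1, Z=0, X=0) weight 4/75
  (Y=1, Z=0, X=2) weight 4/75
  (Y=1, Z=1, X=1) weight 4/75
  (Y=2, Z=0, X=0) weight 1/25
  … 6 more
Group by Y:
  weight(Y=0) = 6/35
  weight(Y=1) = 16/75
  weight(Y=2) = 4/25
Total weight = 6/35 + 16/75 + 4/25 = 286/525
P(Y=0 | obs) = 6/35 / 286/525 = 45/143
P(Y=1 | obs) = 16/75 / 286/525 = 56/143
P(Y=2 | obs) = 4/25 / 286/525 = 42/143

P(Y = 2 | obs) = 42/143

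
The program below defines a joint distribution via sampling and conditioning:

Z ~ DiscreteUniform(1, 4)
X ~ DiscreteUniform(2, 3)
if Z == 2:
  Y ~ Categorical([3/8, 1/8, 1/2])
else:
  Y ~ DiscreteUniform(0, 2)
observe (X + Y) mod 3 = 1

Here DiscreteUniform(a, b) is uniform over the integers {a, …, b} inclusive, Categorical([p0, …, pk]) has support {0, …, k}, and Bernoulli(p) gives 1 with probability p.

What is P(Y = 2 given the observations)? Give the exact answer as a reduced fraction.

P(Y = 2 | obs) = 4/7

Enumerate traces; 8 have nonzero weight after conditioning:
  (Z=1, X=2, Y=2) weight 1/24
  (Z=1, X=3, Y=1) weight 1/24
  (Z=2, X=2, Y=2) weight 1/16
  (Z=2, X=3, Y=1) weight 1/64
  (Z=3, X=2, Y=2) weight 1/24
  (Z=3, X=3, Y=1) weight 1/24
  (Z=4, X=2, Y=2) weight 1/24
  (Z=4, X=3, Y=1) weight 1/24
Group by Y:
  weight(Y=1) = 9/64
  weight(Y=2) = 3/16
Total weight = 9/64 + 3/16 = 21/64
P(Y=1 | obs) = 9/64 / 21/64 = 3/7
P(Y=2 | obs) = 3/16 / 21/64 = 4/7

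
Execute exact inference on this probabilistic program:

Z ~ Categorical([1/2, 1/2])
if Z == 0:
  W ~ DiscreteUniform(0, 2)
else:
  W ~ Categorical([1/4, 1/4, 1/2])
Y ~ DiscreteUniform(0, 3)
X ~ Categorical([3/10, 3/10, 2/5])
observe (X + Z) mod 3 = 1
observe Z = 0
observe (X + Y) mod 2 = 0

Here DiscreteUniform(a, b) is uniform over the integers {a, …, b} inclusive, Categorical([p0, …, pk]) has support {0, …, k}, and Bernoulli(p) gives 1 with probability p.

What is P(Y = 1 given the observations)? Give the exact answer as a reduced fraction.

P(Y = 1 | obs) = 1/2

Enumerate traces; 6 have nonzero weight after conditioning:
  (Z=0, W=0, Y=1, X=1) weight 1/80
  (Z=0, W=0, Y=3, X=1) weight 1/80
  (Z=0, W=1, Y=1, X=1) weight 1/80
  (Z=0, W=1, Y=3, X=1) weight 1/80
  (Z=0, W=2, Y=1, X=1) weight 1/80
  (Z=0, W=2, Y=3, X=1) weight 1/80
Group by Y:
  weight(Y=1) = 3/80
  weight(Y=3) = 3/80
Total weight = 3/80 + 3/80 = 3/40
P(Y=1 | obs) = 3/80 / 3/40 = 1/2
P(Y=3 | obs) = 3/80 / 3/40 = 1/2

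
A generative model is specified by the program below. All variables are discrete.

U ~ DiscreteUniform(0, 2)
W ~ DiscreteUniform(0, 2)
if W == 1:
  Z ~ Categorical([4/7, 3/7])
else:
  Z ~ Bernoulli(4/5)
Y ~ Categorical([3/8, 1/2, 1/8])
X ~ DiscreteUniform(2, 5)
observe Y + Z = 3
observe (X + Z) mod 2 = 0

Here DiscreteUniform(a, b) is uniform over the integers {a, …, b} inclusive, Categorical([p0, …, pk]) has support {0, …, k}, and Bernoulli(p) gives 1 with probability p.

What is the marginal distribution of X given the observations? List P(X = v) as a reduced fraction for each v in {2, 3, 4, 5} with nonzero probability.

Enumerate traces; 18 have nonzero weight after conditioning:
  (U=0, W=0, Z=1, Y=2, X=3) weight 1/360
  (U=0, W=0, Z=1, Y=2, X=5) weight 1/360
  (U=0, W=1, Z=1, Y=2, X=3) weight 1/672
  (U=0, W=1, Z=1, Y=2, X=5) weight 1/672
  (U=0, W=2, Z=1, Y=2, X=3) weight 1/360
  (U=0, W=2, Z=1, Y=2, X=5) weight 1/360
  (U=1, W=0, Z=1, Y=2, X=3) weight 1/360
  (U=1, W=0, Z=1, Y=2, X=5) weight 1/360
  … 10 more
Group by X:
  weight(X=3) = 71/3360
  weight(X=5) = 71/3360
Total weight = 71/3360 + 71/3360 = 71/1680
P(X=3 | obs) = 71/3360 / 71/1680 = 1/2
P(X=5 | obs) = 71/3360 / 71/1680 = 1/2

P(X=3) = 1/2, P(X=5) = 1/2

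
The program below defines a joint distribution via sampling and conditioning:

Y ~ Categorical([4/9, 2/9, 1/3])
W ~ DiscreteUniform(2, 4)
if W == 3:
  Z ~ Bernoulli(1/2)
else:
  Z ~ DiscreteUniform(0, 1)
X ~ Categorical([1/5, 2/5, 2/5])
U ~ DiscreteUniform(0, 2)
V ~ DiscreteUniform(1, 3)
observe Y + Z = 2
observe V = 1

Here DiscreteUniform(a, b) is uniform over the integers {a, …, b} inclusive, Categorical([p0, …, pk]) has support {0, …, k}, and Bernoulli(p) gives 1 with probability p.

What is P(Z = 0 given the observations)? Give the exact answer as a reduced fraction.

P(Z = 0 | obs) = 3/5

Enumerate traces; 54 have nonzero weight after conditioning:
  (Y=1, W=2, Z=1, X=0, U=0, V=1) weight 1/1215
  (Y=1, W=2, Z=1, X=0, U=1, V=1) weight 1/1215
  (Y=1, W=2, Z=1, X=0, U=2, V=1) weight 1/1215
  (Y=1, W=2, Z=1, X=1, U=0, V=1) weight 2/1215
  (Y=1, W=2, Z=1, X=1, U=1, V=1) weight 2/1215
  (Y=1, W=2, Z=1, X=1, U=2, V=1) weight 2/1215
  (Y=1, W=2, Z=1, X=2, U=0, V=1) weight 2/1215
  (Y=1, W=2, Z=1, X=2, U=1, V=1) weight 2/1215
  (Y=2, W=2, Z=0, X=0, U=0, V=1) weight 1/810
  … 45 more
Group by Z:
  weight(Z=0) = 1/18
  weight(Z=1) = 1/27
Total weight = 1/18 + 1/27 = 5/54
P(Z=0 | obs) = 1/18 / 5/54 = 3/5
P(Z=1 | obs) = 1/27 / 5/54 = 2/5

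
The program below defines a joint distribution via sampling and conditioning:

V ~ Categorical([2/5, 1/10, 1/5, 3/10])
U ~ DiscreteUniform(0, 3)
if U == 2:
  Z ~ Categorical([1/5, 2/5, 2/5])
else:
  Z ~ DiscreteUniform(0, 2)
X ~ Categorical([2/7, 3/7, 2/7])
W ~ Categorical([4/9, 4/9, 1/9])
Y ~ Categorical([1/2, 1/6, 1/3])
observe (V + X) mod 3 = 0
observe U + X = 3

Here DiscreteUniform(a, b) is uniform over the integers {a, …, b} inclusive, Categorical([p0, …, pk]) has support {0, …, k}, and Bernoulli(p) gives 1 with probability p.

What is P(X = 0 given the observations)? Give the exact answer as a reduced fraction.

P(X = 0 | obs) = 7/11

Enumerate traces; 108 have nonzero weight after conditioning:
  (V=0, U=3, Z=0, X=0, W=0, Y=0) weight 2/945
  (V=0, U=3, Z=0, X=0, W=0, Y=1) weight 2/2835
  (V=0, U=3, Z=0, X=0, W=0, Y=2) weight 4/2835
  (V=0, U=3, Z=0, X=0, W=1, Y=0) weight 2/945
  (V=0, U=3, Z=0, X=0, W=1, Y=1) weight 2/2835
  (V=0, U=3, Z=0, X=0, W=1, Y=2) weight 4/2835
  (V=0, U=3, Z=0, X=0, W=2, Y=0) weight 1/1890
  (V=0, U=3, Z=0, X=0, W=2, Y=1) weight 1/5670
  (V=1, U=1, Z=0, X=2, W=0, Y=0) weight 1/1890
  (V=2, U=2, Z=0, X=1, W=0, Y=0) weight 1/1050
  … 98 more
Group by X:
  weight(X=0) = 1/20
  weight(X=1) = 3/140
  weight(X=2) = 1/140
Total weight = 1/20 + 3/140 + 1/140 = 11/140
P(X=0 | obs) = 1/20 / 11/140 = 7/11
P(X=1 | obs) = 3/140 / 11/140 = 3/11
P(X=2 | obs) = 1/140 / 11/140 = 1/11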